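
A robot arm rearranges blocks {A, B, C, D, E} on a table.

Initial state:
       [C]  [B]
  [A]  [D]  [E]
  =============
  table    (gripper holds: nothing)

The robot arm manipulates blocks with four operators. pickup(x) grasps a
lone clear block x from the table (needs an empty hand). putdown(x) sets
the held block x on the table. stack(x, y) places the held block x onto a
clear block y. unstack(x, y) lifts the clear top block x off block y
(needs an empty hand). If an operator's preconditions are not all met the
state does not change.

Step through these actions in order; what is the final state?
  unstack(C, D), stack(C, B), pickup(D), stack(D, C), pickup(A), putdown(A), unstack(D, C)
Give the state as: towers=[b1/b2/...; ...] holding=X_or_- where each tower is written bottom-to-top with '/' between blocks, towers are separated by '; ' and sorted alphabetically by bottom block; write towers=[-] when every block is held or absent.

step 1 (unstack(C, D)): towers=[A; D; E/B] holding=C
step 2 (stack(C, B)): towers=[A; D; E/B/C] holding=-
step 3 (pickup(D)): towers=[A; E/B/C] holding=D
step 4 (stack(D, C)): towers=[A; E/B/C/D] holding=-
step 5 (pickup(A)): towers=[E/B/C/D] holding=A
step 6 (putdown(A)): towers=[A; E/B/C/D] holding=-
step 7 (unstack(D, C)): towers=[A; E/B/C] holding=D

towers=[A; E/B/C] holding=D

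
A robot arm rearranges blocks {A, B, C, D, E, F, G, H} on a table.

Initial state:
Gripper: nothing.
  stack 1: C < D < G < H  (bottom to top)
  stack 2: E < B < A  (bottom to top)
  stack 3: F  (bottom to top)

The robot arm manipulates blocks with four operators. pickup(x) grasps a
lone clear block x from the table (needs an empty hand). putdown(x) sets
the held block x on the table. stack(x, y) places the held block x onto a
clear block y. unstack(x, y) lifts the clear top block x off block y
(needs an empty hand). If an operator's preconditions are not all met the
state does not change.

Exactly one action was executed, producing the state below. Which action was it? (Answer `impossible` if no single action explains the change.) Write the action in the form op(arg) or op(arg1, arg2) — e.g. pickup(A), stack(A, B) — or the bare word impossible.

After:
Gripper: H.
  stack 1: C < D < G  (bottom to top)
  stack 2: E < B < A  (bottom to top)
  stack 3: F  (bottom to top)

target: towers=[C/D/G; E/B/A; F] holding=H
     unstack(A, B) → towers=[C/D/G/H; E/B; F] holding=A
     unstack(H, G) → towers=[C/D/G; E/B/A; F] holding=H  ← match
         pickup(F) → towers=[C/D/G/H; E/B/A] holding=F

unstack(H, G)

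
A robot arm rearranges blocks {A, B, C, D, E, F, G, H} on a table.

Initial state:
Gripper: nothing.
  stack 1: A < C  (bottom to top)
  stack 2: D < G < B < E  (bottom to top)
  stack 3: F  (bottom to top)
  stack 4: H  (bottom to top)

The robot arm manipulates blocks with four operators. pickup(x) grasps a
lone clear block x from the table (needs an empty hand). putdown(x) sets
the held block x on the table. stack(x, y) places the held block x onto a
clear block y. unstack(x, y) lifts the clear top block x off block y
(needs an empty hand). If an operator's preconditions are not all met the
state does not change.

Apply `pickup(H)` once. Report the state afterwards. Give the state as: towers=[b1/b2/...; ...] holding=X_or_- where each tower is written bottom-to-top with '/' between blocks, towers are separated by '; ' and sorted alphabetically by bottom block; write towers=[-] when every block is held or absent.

before: towers=[A/C; D/G/B/E; F; H] holding=-
pre[pickup(H)]: clear(H) ok, ontable(H) ok, handempty ok
all met → apply pickup(H)
after:  towers=[A/C; D/G/B/E; F] holding=H

towers=[A/C; D/G/B/E; F] holding=H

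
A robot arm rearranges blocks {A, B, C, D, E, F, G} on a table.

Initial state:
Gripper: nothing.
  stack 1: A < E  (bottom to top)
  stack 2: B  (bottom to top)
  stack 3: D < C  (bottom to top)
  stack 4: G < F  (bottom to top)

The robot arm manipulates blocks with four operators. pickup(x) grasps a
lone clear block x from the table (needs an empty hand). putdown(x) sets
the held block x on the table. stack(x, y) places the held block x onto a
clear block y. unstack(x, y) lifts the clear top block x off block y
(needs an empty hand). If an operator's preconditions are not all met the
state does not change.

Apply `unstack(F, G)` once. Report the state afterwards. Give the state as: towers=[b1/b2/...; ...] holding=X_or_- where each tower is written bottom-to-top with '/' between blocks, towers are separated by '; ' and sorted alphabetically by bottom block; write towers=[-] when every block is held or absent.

before: towers=[A/E; B; D/C; G/F] holding=-
pre[unstack(F, G)]: on(F,G) ok, clear(F) ok, handempty ok
all met → apply unstack(F, G)
after:  towers=[A/E; B; D/C; G] holding=F

towers=[A/E; B; D/C; G] holding=F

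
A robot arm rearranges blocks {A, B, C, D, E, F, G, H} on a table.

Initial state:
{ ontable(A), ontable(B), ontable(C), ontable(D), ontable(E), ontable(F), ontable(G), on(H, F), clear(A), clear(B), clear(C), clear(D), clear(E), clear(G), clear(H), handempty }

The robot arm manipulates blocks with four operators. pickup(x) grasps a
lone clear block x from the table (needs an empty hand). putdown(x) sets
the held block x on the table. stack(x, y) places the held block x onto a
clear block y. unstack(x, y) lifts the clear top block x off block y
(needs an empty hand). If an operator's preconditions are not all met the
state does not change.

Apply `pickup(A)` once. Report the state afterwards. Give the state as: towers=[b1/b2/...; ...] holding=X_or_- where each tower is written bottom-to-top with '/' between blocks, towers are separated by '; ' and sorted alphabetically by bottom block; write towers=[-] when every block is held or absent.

towers=[B; C; D; E; F/H; G] holding=A

before: towers=[A; B; C; D; E; F/H; G] holding=-
pre[pickup(A)]: clear(A) ✓, ontable(A) ✓, handempty ✓
all met → apply pickup(A)
after:  towers=[B; C; D; E; F/H; G] holding=A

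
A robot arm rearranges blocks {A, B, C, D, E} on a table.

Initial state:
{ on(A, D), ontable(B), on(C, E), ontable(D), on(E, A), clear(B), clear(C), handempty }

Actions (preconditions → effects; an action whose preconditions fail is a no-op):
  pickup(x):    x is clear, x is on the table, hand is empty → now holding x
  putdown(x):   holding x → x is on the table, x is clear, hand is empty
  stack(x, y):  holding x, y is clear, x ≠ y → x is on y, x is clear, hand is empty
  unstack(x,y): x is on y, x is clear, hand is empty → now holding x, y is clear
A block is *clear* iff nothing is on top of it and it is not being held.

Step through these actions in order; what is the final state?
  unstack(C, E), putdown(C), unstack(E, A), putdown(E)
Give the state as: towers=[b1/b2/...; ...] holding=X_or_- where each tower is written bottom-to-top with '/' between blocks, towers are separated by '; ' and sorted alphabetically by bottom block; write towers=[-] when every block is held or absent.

towers=[B; C; D/A; E] holding=-

step 1 (unstack(C, E)): towers=[B; D/A/E] holding=C
step 2 (putdown(C)): towers=[B; C; D/A/E] holding=-
step 3 (unstack(E, A)): towers=[B; C; D/A] holding=E
step 4 (putdown(E)): towers=[B; C; D/A; E] holding=-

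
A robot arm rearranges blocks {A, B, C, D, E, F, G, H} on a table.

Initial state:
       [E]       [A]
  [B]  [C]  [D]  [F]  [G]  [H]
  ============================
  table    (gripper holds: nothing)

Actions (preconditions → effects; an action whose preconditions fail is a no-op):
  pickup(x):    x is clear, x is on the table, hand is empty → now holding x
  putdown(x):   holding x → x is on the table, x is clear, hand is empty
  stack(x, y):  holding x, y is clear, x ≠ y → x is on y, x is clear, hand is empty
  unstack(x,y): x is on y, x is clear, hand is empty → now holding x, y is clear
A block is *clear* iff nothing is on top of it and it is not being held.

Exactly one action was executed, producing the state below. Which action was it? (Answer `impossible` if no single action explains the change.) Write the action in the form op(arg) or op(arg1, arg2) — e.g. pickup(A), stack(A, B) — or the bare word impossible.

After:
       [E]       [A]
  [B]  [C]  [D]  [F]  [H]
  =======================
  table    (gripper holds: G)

pickup(G)

target: towers=[B; C/E; D; F/A; H] holding=G
         pickup(G) → towers=[B; C/E; D; F/A; H] holding=G  ← match
     unstack(A, F) → towers=[B; C/E; D; F; G; H] holding=A
     unstack(E, C) → towers=[B; C; D; F/A; G; H] holding=E
         pickup(H) → towers=[B; C/E; D; F/A; G] holding=H
         pickup(B) → towers=[C/E; D; F/A; G; H] holding=B
         pickup(D) → towers=[B; C/E; F/A; G; H] holding=D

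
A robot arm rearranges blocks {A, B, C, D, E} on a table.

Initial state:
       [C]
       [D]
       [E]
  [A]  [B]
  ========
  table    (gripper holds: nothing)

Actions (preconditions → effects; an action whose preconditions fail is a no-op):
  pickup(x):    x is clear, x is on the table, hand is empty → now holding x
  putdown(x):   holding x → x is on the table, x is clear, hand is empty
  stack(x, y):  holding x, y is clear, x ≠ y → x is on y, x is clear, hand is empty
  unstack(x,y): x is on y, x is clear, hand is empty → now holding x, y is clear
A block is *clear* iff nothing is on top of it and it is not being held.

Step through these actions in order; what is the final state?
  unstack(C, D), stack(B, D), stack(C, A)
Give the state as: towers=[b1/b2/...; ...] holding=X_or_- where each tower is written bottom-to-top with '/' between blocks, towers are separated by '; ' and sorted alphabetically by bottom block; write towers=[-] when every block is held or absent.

towers=[A/C; B/E/D] holding=-

step 1 (unstack(C, D)): towers=[A; B/E/D] holding=C
step 2 (stack(B, D)) [no-op]: towers=[A; B/E/D] holding=C
step 3 (stack(C, A)): towers=[A/C; B/E/D] holding=-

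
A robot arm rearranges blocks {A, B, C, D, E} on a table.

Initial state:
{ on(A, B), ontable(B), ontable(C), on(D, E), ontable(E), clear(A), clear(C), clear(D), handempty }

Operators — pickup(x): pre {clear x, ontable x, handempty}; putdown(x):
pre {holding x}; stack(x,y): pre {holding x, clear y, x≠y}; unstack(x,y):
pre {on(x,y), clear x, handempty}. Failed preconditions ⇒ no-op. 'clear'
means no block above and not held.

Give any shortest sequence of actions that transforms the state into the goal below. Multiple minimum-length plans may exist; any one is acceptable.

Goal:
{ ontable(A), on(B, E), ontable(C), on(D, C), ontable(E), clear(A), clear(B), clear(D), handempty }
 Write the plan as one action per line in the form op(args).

step 1 (unstack(D, E)): towers=[B/A; C; E] holding=D
step 2 (stack(D, C)): towers=[B/A; C/D; E] holding=-
step 3 (unstack(A, B)): towers=[B; C/D; E] holding=A
step 4 (putdown(A)): towers=[A; B; C/D; E] holding=-
step 5 (pickup(B)): towers=[A; C/D; E] holding=B
step 6 (stack(B, E)): towers=[A; C/D; E/B] holding=-
goal check: towers=[A; C/D; E/B] holding=- — reached (length 6, optimal by BFS)

unstack(D, E)
stack(D, C)
unstack(A, B)
putdown(A)
pickup(B)
stack(B, E)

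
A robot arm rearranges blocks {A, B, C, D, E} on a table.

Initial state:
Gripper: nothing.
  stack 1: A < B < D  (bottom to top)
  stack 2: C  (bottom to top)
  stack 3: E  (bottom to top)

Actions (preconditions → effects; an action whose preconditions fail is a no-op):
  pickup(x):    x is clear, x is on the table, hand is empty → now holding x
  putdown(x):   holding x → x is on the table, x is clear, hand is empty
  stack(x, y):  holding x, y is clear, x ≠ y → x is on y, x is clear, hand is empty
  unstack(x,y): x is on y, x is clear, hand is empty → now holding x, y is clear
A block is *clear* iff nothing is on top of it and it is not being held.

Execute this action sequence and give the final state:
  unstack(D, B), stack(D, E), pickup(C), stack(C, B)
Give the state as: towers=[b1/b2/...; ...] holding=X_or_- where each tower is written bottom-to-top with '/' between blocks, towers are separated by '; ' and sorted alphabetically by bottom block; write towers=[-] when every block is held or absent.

step 1 (unstack(D, B)): towers=[A/B; C; E] holding=D
step 2 (stack(D, E)): towers=[A/B; C; E/D] holding=-
step 3 (pickup(C)): towers=[A/B; E/D] holding=C
step 4 (stack(C, B)): towers=[A/B/C; E/D] holding=-

towers=[A/B/C; E/D] holding=-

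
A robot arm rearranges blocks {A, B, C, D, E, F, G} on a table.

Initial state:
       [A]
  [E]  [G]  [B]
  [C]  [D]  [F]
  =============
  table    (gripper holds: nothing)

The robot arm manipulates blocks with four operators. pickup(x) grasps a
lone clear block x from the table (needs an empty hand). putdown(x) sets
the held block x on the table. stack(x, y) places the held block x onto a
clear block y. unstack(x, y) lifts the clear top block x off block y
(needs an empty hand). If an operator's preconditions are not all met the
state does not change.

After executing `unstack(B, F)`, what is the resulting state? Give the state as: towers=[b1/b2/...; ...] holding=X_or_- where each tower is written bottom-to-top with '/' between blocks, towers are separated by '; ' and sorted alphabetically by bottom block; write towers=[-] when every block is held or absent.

before: towers=[C/E; D/G/A; F/B] holding=-
pre[unstack(B, F)]: on(B,F) ✓, clear(B) ✓, handempty ✓
all met → apply unstack(B, F)
after:  towers=[C/E; D/G/A; F] holding=B

towers=[C/E; D/G/A; F] holding=B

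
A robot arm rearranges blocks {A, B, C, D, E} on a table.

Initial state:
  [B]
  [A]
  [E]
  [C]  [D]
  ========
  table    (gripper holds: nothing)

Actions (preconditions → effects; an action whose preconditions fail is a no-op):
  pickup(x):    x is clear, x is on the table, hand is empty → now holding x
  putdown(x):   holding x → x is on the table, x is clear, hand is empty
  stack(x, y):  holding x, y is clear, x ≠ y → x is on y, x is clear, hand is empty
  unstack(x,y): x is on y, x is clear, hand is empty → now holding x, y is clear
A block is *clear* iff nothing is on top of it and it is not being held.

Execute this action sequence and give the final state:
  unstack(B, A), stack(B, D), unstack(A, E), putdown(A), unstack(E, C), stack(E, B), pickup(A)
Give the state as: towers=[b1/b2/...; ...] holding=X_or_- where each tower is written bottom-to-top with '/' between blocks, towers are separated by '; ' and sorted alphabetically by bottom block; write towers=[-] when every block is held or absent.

towers=[C; D/B/E] holding=A

step 1 (unstack(B, A)): towers=[C/E/A; D] holding=B
step 2 (stack(B, D)): towers=[C/E/A; D/B] holding=-
step 3 (unstack(A, E)): towers=[C/E; D/B] holding=A
step 4 (putdown(A)): towers=[A; C/E; D/B] holding=-
step 5 (unstack(E, C)): towers=[A; C; D/B] holding=E
step 6 (stack(E, B)): towers=[A; C; D/B/E] holding=-
step 7 (pickup(A)): towers=[C; D/B/E] holding=A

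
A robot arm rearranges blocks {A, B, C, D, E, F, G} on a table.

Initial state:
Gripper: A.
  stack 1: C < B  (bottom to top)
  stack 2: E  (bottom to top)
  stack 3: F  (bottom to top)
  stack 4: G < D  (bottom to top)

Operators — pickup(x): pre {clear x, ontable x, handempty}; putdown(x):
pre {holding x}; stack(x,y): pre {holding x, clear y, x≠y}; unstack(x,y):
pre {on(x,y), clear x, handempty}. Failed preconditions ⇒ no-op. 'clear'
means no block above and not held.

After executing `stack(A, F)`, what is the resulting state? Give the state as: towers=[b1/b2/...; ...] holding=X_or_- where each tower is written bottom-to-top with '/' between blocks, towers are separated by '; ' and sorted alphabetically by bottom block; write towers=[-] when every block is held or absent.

before: towers=[C/B; E; F; G/D] holding=A
pre[stack(A, F)]: holding(A) ok, clear(F) ok, A≠F ok
all met → apply stack(A, F)
after:  towers=[C/B; E; F/A; G/D] holding=-

towers=[C/B; E; F/A; G/D] holding=-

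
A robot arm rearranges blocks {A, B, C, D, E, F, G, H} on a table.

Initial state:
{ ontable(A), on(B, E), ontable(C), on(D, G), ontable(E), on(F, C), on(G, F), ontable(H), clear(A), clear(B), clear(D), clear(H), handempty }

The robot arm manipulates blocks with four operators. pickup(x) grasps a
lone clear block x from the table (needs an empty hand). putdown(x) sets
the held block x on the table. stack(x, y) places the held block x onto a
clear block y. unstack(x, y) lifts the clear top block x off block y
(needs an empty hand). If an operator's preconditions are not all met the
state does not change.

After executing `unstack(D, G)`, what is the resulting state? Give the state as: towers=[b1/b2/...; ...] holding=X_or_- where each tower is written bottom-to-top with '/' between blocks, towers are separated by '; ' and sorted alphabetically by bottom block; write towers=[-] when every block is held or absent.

before: towers=[A; C/F/G/D; E/B; H] holding=-
pre[unstack(D, G)]: on(D,G) ok, clear(D) ok, handempty ok
all met → apply unstack(D, G)
after:  towers=[A; C/F/G; E/B; H] holding=D

towers=[A; C/F/G; E/B; H] holding=D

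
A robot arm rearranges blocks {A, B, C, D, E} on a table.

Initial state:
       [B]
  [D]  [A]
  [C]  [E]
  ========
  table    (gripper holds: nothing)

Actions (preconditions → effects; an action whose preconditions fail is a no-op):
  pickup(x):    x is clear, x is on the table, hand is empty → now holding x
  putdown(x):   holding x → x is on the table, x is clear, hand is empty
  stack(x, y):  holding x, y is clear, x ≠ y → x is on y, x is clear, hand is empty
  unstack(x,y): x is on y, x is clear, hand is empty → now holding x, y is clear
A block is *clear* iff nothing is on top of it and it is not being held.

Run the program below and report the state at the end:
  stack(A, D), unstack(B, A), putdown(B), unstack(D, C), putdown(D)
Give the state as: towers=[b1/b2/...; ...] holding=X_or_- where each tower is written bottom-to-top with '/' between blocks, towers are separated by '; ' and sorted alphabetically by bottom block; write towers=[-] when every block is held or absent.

towers=[B; C; D; E/A] holding=-

step 1 (stack(A, D)) [no-op]: towers=[C/D; E/A/B] holding=-
step 2 (unstack(B, A)): towers=[C/D; E/A] holding=B
step 3 (putdown(B)): towers=[B; C/D; E/A] holding=-
step 4 (unstack(D, C)): towers=[B; C; E/A] holding=D
step 5 (putdown(D)): towers=[B; C; D; E/A] holding=-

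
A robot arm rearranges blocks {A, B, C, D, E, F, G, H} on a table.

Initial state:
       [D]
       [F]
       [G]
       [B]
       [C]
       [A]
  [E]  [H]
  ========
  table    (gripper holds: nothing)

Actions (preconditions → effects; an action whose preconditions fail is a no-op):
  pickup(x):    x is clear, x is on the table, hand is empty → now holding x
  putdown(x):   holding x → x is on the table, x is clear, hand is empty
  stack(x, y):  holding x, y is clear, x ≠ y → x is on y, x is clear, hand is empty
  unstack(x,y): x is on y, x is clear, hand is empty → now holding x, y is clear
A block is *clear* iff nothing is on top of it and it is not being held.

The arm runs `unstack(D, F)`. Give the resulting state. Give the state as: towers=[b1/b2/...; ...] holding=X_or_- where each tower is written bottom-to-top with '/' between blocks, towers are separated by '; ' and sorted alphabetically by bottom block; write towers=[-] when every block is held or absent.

before: towers=[E; H/A/C/B/G/F/D] holding=-
pre[unstack(D, F)]: on(D,F) ✓, clear(D) ✓, handempty ✓
all met → apply unstack(D, F)
after:  towers=[E; H/A/C/B/G/F] holding=D

towers=[E; H/A/C/B/G/F] holding=D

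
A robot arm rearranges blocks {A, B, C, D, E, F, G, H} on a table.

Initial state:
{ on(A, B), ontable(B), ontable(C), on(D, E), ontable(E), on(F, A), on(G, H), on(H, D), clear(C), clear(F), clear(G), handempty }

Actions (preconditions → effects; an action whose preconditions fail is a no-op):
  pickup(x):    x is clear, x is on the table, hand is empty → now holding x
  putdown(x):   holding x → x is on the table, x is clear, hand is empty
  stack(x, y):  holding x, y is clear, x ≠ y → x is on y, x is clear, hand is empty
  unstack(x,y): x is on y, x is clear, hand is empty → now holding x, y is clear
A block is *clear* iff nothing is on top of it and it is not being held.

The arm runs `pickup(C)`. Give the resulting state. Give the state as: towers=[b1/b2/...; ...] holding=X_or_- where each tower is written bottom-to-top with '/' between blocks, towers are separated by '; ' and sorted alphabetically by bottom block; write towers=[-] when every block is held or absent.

towers=[B/A/F; E/D/H/G] holding=C

before: towers=[B/A/F; C; E/D/H/G] holding=-
pre[pickup(C)]: clear(C) ok, ontable(C) ok, handempty ok
all met → apply pickup(C)
after:  towers=[B/A/F; E/D/H/G] holding=C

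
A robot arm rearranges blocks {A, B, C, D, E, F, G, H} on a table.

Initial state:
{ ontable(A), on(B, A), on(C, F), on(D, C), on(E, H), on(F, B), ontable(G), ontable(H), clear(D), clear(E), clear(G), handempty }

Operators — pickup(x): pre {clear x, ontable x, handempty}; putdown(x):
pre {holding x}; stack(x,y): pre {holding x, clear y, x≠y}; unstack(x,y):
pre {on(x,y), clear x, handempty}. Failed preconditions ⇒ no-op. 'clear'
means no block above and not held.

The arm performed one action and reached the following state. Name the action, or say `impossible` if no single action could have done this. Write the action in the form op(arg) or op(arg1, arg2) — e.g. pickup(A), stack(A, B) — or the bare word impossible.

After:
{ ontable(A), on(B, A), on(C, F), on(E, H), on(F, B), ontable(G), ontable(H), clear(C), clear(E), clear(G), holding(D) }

unstack(D, C)

target: towers=[A/B/F/C; G; H/E] holding=D
         pickup(G) → towers=[A/B/F/C/D; H/E] holding=G
     unstack(E, H) → towers=[A/B/F/C/D; G; H] holding=E
     unstack(D, C) → towers=[A/B/F/C; G; H/E] holding=D  ← match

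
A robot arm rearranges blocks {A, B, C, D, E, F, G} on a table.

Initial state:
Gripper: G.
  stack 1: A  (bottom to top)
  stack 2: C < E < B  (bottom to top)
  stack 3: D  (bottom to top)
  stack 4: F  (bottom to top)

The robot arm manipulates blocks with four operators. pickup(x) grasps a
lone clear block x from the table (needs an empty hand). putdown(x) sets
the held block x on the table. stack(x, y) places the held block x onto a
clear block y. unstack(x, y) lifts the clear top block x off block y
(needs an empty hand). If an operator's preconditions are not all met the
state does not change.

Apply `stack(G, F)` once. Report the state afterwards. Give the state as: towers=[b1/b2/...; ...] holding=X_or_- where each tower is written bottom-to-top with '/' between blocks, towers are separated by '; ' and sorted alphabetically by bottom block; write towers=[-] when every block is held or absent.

towers=[A; C/E/B; D; F/G] holding=-

before: towers=[A; C/E/B; D; F] holding=G
pre[stack(G, F)]: holding(G) yes, clear(F) yes, G≠F yes
all met → apply stack(G, F)
after:  towers=[A; C/E/B; D; F/G] holding=-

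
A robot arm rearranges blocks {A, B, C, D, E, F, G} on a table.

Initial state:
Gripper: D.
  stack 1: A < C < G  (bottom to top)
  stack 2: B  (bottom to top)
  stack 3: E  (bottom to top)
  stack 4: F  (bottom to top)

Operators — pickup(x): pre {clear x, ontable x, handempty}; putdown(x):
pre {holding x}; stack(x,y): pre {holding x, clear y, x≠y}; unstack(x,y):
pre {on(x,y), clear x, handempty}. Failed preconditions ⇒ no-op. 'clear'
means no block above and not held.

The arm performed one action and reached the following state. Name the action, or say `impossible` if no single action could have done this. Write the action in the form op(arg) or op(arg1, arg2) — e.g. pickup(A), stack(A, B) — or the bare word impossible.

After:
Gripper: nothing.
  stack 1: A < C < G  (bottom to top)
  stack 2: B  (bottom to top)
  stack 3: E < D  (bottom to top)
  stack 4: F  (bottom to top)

target: towers=[A/C/G; B; E/D; F] holding=-
        putdown(D) → towers=[A/C/G; B; D; E; F] holding=-
       stack(D, B) → towers=[A/C/G; B/D; E; F] holding=-
       stack(D, F) → towers=[A/C/G; B; E; F/D] holding=-
       stack(D, G) → towers=[A/C/G/D; B; E; F] holding=-
       stack(D, E) → towers=[A/C/G; B; E/D; F] holding=-  ← match

stack(D, E)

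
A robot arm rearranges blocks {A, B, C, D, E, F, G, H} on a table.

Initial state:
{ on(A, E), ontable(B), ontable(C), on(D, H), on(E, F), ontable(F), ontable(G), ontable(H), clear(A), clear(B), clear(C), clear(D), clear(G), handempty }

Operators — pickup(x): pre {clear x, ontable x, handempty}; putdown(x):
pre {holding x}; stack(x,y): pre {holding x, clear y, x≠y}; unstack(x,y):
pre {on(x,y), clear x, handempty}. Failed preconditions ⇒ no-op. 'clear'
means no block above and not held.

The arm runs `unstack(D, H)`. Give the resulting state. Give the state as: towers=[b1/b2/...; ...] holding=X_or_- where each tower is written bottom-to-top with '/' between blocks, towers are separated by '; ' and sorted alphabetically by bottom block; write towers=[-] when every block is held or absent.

towers=[B; C; F/E/A; G; H] holding=D

before: towers=[B; C; F/E/A; G; H/D] holding=-
pre[unstack(D, H)]: on(D,H) ✓, clear(D) ✓, handempty ✓
all met → apply unstack(D, H)
after:  towers=[B; C; F/E/A; G; H] holding=D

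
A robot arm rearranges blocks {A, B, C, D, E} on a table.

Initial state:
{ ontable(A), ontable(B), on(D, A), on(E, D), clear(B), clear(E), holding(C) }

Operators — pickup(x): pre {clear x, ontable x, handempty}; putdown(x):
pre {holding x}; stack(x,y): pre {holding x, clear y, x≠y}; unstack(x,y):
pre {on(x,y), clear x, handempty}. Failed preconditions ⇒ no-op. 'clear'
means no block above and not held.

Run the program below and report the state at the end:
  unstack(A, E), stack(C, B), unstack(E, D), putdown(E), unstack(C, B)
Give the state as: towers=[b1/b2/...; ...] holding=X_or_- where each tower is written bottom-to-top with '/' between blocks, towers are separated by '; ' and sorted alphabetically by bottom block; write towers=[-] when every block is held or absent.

towers=[A/D; B; E] holding=C

step 1 (unstack(A, E)) [no-op]: towers=[A/D/E; B] holding=C
step 2 (stack(C, B)): towers=[A/D/E; B/C] holding=-
step 3 (unstack(E, D)): towers=[A/D; B/C] holding=E
step 4 (putdown(E)): towers=[A/D; B/C; E] holding=-
step 5 (unstack(C, B)): towers=[A/D; B; E] holding=C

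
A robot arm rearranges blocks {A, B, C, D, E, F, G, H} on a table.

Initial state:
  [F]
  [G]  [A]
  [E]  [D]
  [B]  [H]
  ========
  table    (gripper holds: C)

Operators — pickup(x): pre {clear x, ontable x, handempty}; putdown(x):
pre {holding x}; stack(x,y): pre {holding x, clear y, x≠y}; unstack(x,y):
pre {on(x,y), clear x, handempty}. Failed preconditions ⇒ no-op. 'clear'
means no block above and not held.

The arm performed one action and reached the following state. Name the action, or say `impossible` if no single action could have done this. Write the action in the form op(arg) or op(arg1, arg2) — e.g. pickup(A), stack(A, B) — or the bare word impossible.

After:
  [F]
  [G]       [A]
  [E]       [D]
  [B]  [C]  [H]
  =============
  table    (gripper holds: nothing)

target: towers=[B/E/G/F; C; H/D/A] holding=-
        putdown(C) → towers=[B/E/G/F; C; H/D/A] holding=-  ← match
       stack(C, A) → towers=[B/E/G/F; H/D/A/C] holding=-
       stack(C, F) → towers=[B/E/G/F/C; H/D/A] holding=-

putdown(C)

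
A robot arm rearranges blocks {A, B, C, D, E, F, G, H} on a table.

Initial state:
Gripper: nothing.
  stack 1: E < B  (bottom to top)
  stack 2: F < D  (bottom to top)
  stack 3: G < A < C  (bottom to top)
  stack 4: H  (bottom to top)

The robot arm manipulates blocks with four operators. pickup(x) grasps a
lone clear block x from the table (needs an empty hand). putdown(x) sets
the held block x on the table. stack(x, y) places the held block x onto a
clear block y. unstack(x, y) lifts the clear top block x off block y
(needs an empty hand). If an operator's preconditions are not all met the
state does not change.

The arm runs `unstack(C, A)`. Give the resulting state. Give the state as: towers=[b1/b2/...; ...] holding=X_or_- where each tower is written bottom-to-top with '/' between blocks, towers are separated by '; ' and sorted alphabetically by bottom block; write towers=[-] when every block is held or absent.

towers=[E/B; F/D; G/A; H] holding=C

before: towers=[E/B; F/D; G/A/C; H] holding=-
pre[unstack(C, A)]: on(C,A) yes, clear(C) yes, handempty yes
all met → apply unstack(C, A)
after:  towers=[E/B; F/D; G/A; H] holding=C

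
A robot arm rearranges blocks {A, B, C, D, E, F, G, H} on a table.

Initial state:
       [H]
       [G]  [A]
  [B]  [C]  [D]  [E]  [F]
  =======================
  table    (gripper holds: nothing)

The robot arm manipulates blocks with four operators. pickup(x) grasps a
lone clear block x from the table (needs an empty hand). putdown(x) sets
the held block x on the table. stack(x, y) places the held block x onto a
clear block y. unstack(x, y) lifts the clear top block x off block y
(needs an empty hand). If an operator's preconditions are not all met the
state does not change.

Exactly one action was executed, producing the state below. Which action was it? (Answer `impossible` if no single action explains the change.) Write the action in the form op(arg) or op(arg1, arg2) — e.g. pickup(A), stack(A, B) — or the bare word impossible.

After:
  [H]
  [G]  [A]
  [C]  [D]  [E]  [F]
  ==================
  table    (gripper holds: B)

pickup(B)

target: towers=[C/G/H; D/A; E; F] holding=B
     unstack(A, D) → towers=[B; C/G/H; D; E; F] holding=A
         pickup(E) → towers=[B; C/G/H; D/A; F] holding=E
     unstack(H, G) → towers=[B; C/G; D/A; E; F] holding=H
         pickup(B) → towers=[C/G/H; D/A; E; F] holding=B  ← match
         pickup(F) → towers=[B; C/G/H; D/A; E] holding=F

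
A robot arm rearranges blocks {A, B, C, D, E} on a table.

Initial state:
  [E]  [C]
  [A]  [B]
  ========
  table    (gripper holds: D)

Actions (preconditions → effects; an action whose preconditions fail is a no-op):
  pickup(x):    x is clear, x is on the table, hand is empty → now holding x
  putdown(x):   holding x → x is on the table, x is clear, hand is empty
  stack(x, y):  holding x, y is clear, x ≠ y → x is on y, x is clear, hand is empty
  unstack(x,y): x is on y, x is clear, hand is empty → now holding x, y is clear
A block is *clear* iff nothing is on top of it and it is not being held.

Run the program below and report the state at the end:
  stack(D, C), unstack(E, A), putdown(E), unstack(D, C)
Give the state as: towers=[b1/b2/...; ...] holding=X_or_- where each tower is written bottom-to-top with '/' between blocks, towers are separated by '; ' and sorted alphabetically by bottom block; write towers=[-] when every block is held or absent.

towers=[A; B/C; E] holding=D

step 1 (stack(D, C)): towers=[A/E; B/C/D] holding=-
step 2 (unstack(E, A)): towers=[A; B/C/D] holding=E
step 3 (putdown(E)): towers=[A; B/C/D; E] holding=-
step 4 (unstack(D, C)): towers=[A; B/C; E] holding=D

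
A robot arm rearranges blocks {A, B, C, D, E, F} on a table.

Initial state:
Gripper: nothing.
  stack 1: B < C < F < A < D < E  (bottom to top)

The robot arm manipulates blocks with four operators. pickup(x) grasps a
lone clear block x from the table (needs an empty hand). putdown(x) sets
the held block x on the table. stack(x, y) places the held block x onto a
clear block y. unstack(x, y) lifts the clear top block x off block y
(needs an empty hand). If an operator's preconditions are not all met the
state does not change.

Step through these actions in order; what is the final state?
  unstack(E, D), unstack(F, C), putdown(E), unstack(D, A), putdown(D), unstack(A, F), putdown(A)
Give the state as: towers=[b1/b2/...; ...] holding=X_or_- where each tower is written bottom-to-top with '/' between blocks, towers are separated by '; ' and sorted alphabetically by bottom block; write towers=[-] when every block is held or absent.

towers=[A; B/C/F; D; E] holding=-

step 1 (unstack(E, D)): towers=[B/C/F/A/D] holding=E
step 2 (unstack(F, C)) [no-op]: towers=[B/C/F/A/D] holding=E
step 3 (putdown(E)): towers=[B/C/F/A/D; E] holding=-
step 4 (unstack(D, A)): towers=[B/C/F/A; E] holding=D
step 5 (putdown(D)): towers=[B/C/F/A; D; E] holding=-
step 6 (unstack(A, F)): towers=[B/C/F; D; E] holding=A
step 7 (putdown(A)): towers=[A; B/C/F; D; E] holding=-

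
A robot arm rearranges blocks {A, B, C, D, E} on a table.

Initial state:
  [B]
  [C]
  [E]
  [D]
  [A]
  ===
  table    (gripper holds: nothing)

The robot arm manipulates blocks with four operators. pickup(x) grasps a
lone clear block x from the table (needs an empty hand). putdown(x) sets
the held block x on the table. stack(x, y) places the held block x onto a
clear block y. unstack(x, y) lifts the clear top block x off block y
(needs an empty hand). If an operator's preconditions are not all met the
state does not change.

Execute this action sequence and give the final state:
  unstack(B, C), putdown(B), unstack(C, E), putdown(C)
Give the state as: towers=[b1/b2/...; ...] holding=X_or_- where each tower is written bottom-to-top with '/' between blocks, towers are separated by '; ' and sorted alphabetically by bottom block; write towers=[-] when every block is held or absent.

step 1 (unstack(B, C)): towers=[A/D/E/C] holding=B
step 2 (putdown(B)): towers=[A/D/E/C; B] holding=-
step 3 (unstack(C, E)): towers=[A/D/E; B] holding=C
step 4 (putdown(C)): towers=[A/D/E; B; C] holding=-

towers=[A/D/E; B; C] holding=-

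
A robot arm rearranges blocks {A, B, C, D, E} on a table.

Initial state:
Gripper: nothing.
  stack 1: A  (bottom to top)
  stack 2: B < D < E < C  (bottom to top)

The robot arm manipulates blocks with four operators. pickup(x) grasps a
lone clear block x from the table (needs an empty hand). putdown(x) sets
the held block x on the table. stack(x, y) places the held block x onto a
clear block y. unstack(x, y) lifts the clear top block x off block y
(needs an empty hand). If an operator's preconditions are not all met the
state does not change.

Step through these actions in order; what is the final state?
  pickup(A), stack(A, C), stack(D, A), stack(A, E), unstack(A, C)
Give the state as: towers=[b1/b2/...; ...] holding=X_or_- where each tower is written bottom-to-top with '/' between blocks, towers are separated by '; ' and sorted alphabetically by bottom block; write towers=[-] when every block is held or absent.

step 1 (pickup(A)): towers=[B/D/E/C] holding=A
step 2 (stack(A, C)): towers=[B/D/E/C/A] holding=-
step 3 (stack(D, A)) [no-op]: towers=[B/D/E/C/A] holding=-
step 4 (stack(A, E)) [no-op]: towers=[B/D/E/C/A] holding=-
step 5 (unstack(A, C)): towers=[B/D/E/C] holding=A

towers=[B/D/E/C] holding=A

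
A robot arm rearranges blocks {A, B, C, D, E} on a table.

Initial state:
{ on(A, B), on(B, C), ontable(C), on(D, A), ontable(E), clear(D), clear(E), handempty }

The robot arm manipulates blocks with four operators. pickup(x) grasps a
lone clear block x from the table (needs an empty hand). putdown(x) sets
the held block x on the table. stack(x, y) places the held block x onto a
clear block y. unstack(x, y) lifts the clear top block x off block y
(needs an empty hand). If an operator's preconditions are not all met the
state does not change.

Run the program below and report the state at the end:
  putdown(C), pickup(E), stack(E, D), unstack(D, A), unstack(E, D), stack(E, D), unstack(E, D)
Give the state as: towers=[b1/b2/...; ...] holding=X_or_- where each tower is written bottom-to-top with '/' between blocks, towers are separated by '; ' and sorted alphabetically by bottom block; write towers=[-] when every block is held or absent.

step 1 (putdown(C)) [no-op]: towers=[C/B/A/D; E] holding=-
step 2 (pickup(E)): towers=[C/B/A/D] holding=E
step 3 (stack(E, D)): towers=[C/B/A/D/E] holding=-
step 4 (unstack(D, A)) [no-op]: towers=[C/B/A/D/E] holding=-
step 5 (unstack(E, D)): towers=[C/B/A/D] holding=E
step 6 (stack(E, D)): towers=[C/B/A/D/E] holding=-
step 7 (unstack(E, D)): towers=[C/B/A/D] holding=E

towers=[C/B/A/D] holding=E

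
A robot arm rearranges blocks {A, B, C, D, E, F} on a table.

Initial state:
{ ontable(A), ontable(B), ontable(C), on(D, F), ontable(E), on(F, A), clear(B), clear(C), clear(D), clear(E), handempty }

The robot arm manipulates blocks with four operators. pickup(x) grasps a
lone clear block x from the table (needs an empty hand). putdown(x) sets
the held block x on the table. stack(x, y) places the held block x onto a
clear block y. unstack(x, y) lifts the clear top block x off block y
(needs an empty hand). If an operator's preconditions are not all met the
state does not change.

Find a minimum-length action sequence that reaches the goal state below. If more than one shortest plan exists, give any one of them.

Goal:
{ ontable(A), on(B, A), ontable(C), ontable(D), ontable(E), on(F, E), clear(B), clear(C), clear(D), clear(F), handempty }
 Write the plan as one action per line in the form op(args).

step 1 (unstack(D, F)): towers=[A/F; B; C; E] holding=D
step 2 (putdown(D)): towers=[A/F; B; C; D; E] holding=-
step 3 (unstack(F, A)): towers=[A; B; C; D; E] holding=F
step 4 (stack(F, E)): towers=[A; B; C; D; E/F] holding=-
step 5 (pickup(B)): towers=[A; C; D; E/F] holding=B
step 6 (stack(B, A)): towers=[A/B; C; D; E/F] holding=-
goal check: towers=[A/B; C; D; E/F] holding=- — reached (length 6, optimal by BFS)

unstack(D, F)
putdown(D)
unstack(F, A)
stack(F, E)
pickup(B)
stack(B, A)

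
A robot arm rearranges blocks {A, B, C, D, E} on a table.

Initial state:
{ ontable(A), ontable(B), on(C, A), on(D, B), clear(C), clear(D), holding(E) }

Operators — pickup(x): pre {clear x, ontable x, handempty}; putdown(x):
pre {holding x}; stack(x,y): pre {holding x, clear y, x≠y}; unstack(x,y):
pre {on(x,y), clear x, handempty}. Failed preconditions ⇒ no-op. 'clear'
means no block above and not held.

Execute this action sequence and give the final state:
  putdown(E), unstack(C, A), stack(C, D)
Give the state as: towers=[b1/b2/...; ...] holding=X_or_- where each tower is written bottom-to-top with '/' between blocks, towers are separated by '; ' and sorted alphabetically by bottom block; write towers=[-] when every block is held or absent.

step 1 (putdown(E)): towers=[A/C; B/D; E] holding=-
step 2 (unstack(C, A)): towers=[A; B/D; E] holding=C
step 3 (stack(C, D)): towers=[A; B/D/C; E] holding=-

towers=[A; B/D/C; E] holding=-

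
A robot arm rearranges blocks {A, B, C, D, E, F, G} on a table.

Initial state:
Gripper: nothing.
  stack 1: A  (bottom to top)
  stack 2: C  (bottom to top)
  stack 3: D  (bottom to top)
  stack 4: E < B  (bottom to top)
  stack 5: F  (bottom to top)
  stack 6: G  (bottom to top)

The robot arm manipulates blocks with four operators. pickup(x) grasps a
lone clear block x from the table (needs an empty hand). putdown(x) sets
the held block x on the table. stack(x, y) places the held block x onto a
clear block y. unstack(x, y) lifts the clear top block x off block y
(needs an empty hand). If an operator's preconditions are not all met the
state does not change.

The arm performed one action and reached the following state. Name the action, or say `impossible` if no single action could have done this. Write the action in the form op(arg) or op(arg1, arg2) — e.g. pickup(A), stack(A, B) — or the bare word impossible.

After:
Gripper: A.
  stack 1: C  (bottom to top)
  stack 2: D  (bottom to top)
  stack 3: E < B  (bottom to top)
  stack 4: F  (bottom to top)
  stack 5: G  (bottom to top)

pickup(A)

target: towers=[C; D; E/B; F; G] holding=A
     unstack(B, E) → towers=[A; C; D; E; F; G] holding=B
         pickup(F) → towers=[A; C; D; E/B; G] holding=F
         pickup(G) → towers=[A; C; D; E/B; F] holding=G
         pickup(D) → towers=[A; C; E/B; F; G] holding=D
         pickup(A) → towers=[C; D; E/B; F; G] holding=A  ← match
         pickup(C) → towers=[A; D; E/B; F; G] holding=C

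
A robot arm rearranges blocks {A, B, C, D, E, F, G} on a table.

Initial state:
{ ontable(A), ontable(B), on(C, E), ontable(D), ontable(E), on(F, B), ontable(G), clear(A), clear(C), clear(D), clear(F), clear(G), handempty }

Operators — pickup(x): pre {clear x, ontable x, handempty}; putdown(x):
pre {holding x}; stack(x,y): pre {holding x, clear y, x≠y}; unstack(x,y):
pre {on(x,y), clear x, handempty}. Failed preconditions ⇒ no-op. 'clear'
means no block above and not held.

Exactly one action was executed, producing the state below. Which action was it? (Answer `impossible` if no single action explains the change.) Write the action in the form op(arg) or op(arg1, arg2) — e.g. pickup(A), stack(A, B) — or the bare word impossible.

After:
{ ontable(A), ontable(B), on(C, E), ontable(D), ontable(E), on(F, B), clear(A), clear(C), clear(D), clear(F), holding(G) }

target: towers=[A; B/F; D; E/C] holding=G
     unstack(F, B) → towers=[A; B; D; E/C; G] holding=F
         pickup(G) → towers=[A; B/F; D; E/C] holding=G  ← match
         pickup(D) → towers=[A; B/F; E/C; G] holding=D
         pickup(A) → towers=[B/F; D; E/C; G] holding=A
     unstack(C, E) → towers=[A; B/F; D; E; G] holding=C

pickup(G)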